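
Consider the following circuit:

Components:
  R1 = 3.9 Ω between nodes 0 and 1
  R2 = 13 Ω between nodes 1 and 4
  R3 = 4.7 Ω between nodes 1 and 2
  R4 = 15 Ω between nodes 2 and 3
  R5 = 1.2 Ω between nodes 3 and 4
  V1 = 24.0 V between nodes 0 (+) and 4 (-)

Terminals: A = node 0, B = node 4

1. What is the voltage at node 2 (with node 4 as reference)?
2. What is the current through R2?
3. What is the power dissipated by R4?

Nodal analysis, taking node 4 as the 0 V reference.
Source V1 fixes V_0 = 24 V.
KCL at each unknown node (sum of currents leaving = 0; resistances in Ω):
  Node 1: (V_1 - 24)/3.9 + (V_1 - 0)/13 + (V_1 - V_2)/4.7 = 0
  Node 2: (V_2 - V_1)/4.7 + (V_2 - V_3)/15 = 0
  Node 3: (V_3 - V_2)/15 + (V_3 - 0)/1.2 = 0
Collecting terms (coefficients in siemens):
  0.5461·V_1 - 0.2128·V_2 = 6.154
  0.2794·V_2 - 0.2128·V_1 - 0.06667·V_3 = 0
  0.9·V_3 - 0.06667·V_2 = 0
Solving these 3 simultaneous equations (Gaussian elimination) gives:
  V_1 = 16.14 V, V_2 = 12.51 V, V_3 = 0.9269 V
Part 1:
  Read off the nodal solution: V_2 = 12.51 V
Part 2:
  I_R2 = (V_1 - V_4)/R2 = (16.14 - 0)/13 = 1.242 A
  Magnitude: I_R2 = 1.242 A
Part 3:
  I_R4 = (V_2 - V_3)/R4 = (12.51 - 0.9269)/15 = 0.7724 A
  P_R4 = I_R4² × R4 = (0.7724)² × 15 = 8.95 W

Final answers:
1. V_2 = 12.51 V
2. I_R2 = 1.242 A
3. P_R4 = 8.95 W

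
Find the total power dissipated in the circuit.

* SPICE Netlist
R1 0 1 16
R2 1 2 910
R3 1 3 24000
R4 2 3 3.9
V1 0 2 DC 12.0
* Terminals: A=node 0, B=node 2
Nodal analysis, taking node 2 as the 0 V reference.
Source V1 fixes V_0 = 12 V.
KCL at each unknown node (sum of currents leaving = 0; resistances in Ω):
  Node 1: (V_1 - 12)/16 + (V_1 - 0)/910 + (V_1 - V_3)/24000 = 0
  Node 3: (V_3 - V_1)/24000 + (V_3 - 0)/3.9 = 0
Collecting terms (coefficients in siemens):
  0.06364·V_1 - 0.00004167·V_3 = 0.75
  0.2565·V_3 - 0.00004167·V_1 = 0
Determinant D = (0.06364)(0.2565) - (-0.00004167)(-0.00004167) = 0.01632
V_1 = [(0.75)(0.2565) - (-0.00004167)(0)]/D = 11.78 V
V_3 = [(0.06364)(0) - (0.75)(-0.00004167)]/D = 0.001915 V
Power in each resistor, P = (ΔV)²/R:
  P_R1 = (12 - 11.78)²/16 = 0.002891 W
  P_R2 = (11.78 - 0)²/910 = 0.1526 W
  P_R3 = (11.78 - 0.001915)²/24000 = 0.005785 W
  P_R4 = (0 - 0.001915)²/3.9 = 0.0000009401 W
P_total = P_R1 + P_R2 + P_R3 + P_R4 = 0.1613 W

Final answer: 0.1613 W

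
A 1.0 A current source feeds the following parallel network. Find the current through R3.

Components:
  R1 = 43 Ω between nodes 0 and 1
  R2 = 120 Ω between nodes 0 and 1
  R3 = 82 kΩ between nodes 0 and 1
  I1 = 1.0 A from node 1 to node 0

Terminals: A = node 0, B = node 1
All resistors sit directly between nodes 0 and 1, so they are in parallel and share one voltage V; the full source current 1 A splits among them.
1/R_par = 1/43 + 1/120 + 1/82000 = 0.0316 S  =>  R_par = 31.64 Ω
V = I × R_par = 1 × 31.64 = 31.64 V
I_R3 = V/R3 = 31.64/82000 = 0.0003859 A

Final answer: 0.0003859 A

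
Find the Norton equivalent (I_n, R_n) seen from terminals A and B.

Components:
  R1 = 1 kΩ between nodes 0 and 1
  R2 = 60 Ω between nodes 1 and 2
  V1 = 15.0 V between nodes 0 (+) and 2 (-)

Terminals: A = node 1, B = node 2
Find the Thévenin equivalent first; then I_n = V_th/R_th and R_n = R_th.
Step 1 — V_th is the open-circuit voltage V_A - V_B (nothing connected across the terminals).
Nodal analysis, taking node 2 as the 0 V reference.
Source V1 fixes V_0 = 15 V.
KCL at each unknown node (sum of currents leaving = 0; resistances in Ω):
  Node 1: (V_1 - 15)/1000 + (V_1 - 0)/60 = 0
Collecting terms: 0.01767 × V_1 = 0.015  =>  V_1 = 0.8491 V
V_th = V_1 - V_2 = 0.8491 - 0 = 0.8491 V
Step 2 — R_th: zero the source — replace V1 by a short circuit (node 2 merges into node 0) — and find the resistance seen between A (node 1) and B (node 0).
Reduce the network between node 1 (A) and node 0 (B) by series/parallel combination:
  Rp1 = R1 ‖ R2 (parallel, both between nodes 0 and 1) = 1/(1/1000 + 1/60) = 56.6 Ω
R_th = 56.6 Ω
I_n = V_th/R_th = 0.8491/56.6 = 0.015 A, and R_n = R_th = 56.6 Ω

Final answer: I_n = 0.015 A, R_n = 56.6 Ω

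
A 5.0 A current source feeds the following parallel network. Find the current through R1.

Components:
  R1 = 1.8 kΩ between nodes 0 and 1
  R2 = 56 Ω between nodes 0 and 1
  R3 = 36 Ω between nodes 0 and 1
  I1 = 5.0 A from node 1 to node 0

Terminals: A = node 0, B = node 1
All resistors sit directly between nodes 0 and 1, so they are in parallel and share one voltage V; the full source current 5 A splits among them.
1/R_par = 1/1800 + 1/56 + 1/36 = 0.04619 S  =>  R_par = 21.65 Ω
V = I × R_par = 5 × 21.65 = 108.2 V
I_R1 = V/R1 = 108.2/1800 = 0.06014 A

Final answer: 0.06014 A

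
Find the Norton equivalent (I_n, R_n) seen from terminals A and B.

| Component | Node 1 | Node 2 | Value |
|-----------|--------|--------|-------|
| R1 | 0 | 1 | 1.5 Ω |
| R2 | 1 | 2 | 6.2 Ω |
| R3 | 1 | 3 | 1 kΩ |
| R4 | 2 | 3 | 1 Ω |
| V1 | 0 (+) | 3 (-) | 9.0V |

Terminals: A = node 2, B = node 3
Find the Thévenin equivalent first; then I_n = V_th/R_th and R_n = R_th.
Step 1 — V_th is the open-circuit voltage V_A - V_B (nothing connected across the terminals).
Nodal analysis, taking node 3 as the 0 V reference.
Source V1 fixes V_0 = 9 V.
KCL at each unknown node (sum of currents leaving = 0; resistances in Ω):
  Node 1: (V_1 - 9)/1.5 + (V_1 - V_2)/6.2 + (V_1 - 0)/1000 = 0
  Node 2: (V_2 - V_1)/6.2 + (V_2 - 0)/1 = 0
Collecting terms (coefficients in siemens):
  0.829·V_1 - 0.1613·V_2 = 6
  1.161·V_2 - 0.1613·V_1 = 0
Determinant D = (0.829)(1.161) - (-0.1613)(-0.1613) = 0.9366
V_1 = [(6)(1.161) - (-0.1613)(0)]/D = 7.439 V
V_2 = [(0.829)(0) - (6)(-0.1613)]/D = 1.033 V
V_th = V_2 - V_3 = 1.033 - 0 = 1.033 V
Step 2 — R_th: zero the source — replace V1 by a short circuit (node 3 merges into node 0) — and find the resistance seen between A (node 2) and B (node 0).
Reduce the network between node 2 (A) and node 0 (B) by series/parallel combination:
  Rp1 = R1 ‖ R3 (parallel, both between nodes 0 and 1) = 1/(1/1.5 + 1/1000) = 1.498 Ω
  Rs1 = R2 + Rp1 (series, joined only at node 1) = 6.2 + 1.498 = 7.698 Ω
  Rp2 = R4 ‖ Rs1 (parallel, both between nodes 0 and 2) = 1/(1/1 + 1/7.698) = 0.885 Ω
R_th = 0.885 Ω
I_n = V_th/R_th = 1.033/0.885 = 1.167 A, and R_n = R_th = 0.885 Ω

Final answer: I_n = 1.167 A, R_n = 0.885 Ω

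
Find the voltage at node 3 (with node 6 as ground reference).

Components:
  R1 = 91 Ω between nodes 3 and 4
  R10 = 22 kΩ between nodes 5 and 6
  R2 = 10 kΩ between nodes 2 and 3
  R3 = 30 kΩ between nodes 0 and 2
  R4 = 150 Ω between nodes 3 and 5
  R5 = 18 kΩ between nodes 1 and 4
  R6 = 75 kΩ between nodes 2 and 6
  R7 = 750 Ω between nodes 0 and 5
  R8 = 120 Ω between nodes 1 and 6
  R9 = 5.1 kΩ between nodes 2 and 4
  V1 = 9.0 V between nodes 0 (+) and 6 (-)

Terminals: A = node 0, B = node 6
Nodal analysis, taking node 6 as the 0 V reference.
Source V1 fixes V_0 = 9 V.
KCL at each unknown node (sum of currents leaving = 0; resistances in Ω):
  Node 1: (V_1 - V_4)/18000 + (V_1 - 0)/120 = 0
  Node 2: (V_2 - V_3)/10000 + (V_2 - 9)/30000 + (V_2 - 0)/75000 + (V_2 - V_4)/5100 = 0
  Node 3: (V_3 - V_4)/91 + (V_3 - V_2)/10000 + (V_3 - V_5)/150 = 0
  Node 4: (V_4 - V_3)/91 + (V_4 - V_1)/18000 + (V_4 - V_2)/5100 = 0
  Node 5: (V_5 - V_3)/150 + (V_5 - 9)/750 + (V_5 - 0)/22000 = 0
Collecting terms (coefficients in siemens):
  0.008389·V_1 - 0.00005556·V_4 = 0
  0.0003427·V_2 - 0.0001·V_3 - 0.0001961·V_4 = 0.0003
  0.01776·V_3 - 0.0001·V_2 - 0.01099·V_4 - 0.006667·V_5 = 0
  0.01124·V_4 - 0.00005556·V_1 - 0.0001961·V_2 - 0.01099·V_3 = 0
  0.008045·V_5 - 0.006667·V_3 = 0.012
Solving these 5 simultaneous equations (Gaussian elimination) gives:
  V_1 = 0.0543 V, V_2 = 7.971 V, V_3 = 8.244 V, V_4 = 8.199 V
  V_5 = 8.323 V
The requested potential is V_3 = 8.244 V.

Final answer: V_3 = 8.244 V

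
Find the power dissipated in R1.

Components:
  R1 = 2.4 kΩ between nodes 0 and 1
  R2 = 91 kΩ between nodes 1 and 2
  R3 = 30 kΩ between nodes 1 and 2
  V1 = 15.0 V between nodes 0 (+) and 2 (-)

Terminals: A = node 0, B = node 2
Nodal analysis, taking node 2 as the 0 V reference.
Source V1 fixes V_0 = 15 V.
KCL at each unknown node (sum of currents leaving = 0; resistances in Ω):
  Node 1: (V_1 - 15)/2400 + (V_1 - 0)/91000 + (V_1 - 0)/30000 = 0
Collecting terms: 0.000461 × V_1 = 0.00625  =>  V_1 = 13.56 V
I_R1 = (V_0 - V_1)/R1 = (15 - 13.56)/2400 = 0.0006009 A
P_R1 = I_R1² × R1 = (0.0006009)² × 2400 = 0.0008666 W

Final answer: 0.0008666 W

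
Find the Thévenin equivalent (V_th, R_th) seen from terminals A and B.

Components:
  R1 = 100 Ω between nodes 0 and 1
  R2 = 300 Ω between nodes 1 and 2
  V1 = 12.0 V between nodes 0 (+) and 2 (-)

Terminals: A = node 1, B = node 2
Step 1 — V_th is the open-circuit voltage V_A - V_B (nothing connected across the terminals).
Nodal analysis, taking node 2 as the 0 V reference.
Source V1 fixes V_0 = 12 V.
KCL at each unknown node (sum of currents leaving = 0; resistances in Ω):
  Node 1: (V_1 - 12)/100 + (V_1 - 0)/300 = 0
Collecting terms: 0.01333 × V_1 = 0.12  =>  V_1 = 9 V
V_th = V_1 - V_2 = 9 - 0 = 9 V
Step 2 — R_th: zero the source — replace V1 by a short circuit (node 2 merges into node 0) — and find the resistance seen between A (node 1) and B (node 0).
Reduce the network between node 1 (A) and node 0 (B) by series/parallel combination:
  Rp1 = R1 ‖ R2 (parallel, both between nodes 0 and 1) = 1/(1/100 + 1/300) = 75 Ω
R_th = 75 Ω

Final answer: V_th = 9 V, R_th = 75 Ω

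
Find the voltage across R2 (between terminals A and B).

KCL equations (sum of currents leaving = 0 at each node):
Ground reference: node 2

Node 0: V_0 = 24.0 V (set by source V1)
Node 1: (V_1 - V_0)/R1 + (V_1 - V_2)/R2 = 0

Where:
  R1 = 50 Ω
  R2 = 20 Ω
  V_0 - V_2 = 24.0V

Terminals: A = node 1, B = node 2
R1 and R2 are in series across V1 (node 0 → node 1 → node 2), and the output A–B is taken across R2, so this is a voltage divider.
Series current: I = V1/(R1 + R2) = 24/(50 + 20) = 24/70 = 0.3429 A
V_R2 = I × R2 = V1 × R2/(R1 + R2) = 24 × 20/70 = 6.857 V

Final answer: 6.857 V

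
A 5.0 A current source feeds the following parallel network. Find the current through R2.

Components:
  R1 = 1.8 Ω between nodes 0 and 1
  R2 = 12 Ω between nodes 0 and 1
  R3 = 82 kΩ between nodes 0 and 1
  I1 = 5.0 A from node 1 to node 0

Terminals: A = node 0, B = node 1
All resistors sit directly between nodes 0 and 1, so they are in parallel and share one voltage V; the full source current 5 A splits among them.
1/R_par = 1/1.8 + 1/12 + 1/82000 = 0.6389 S  =>  R_par = 1.565 Ω
V = I × R_par = 5 × 1.565 = 7.826 V
I_R2 = V/R2 = 7.826/12 = 0.6522 A

Final answer: 0.6522 A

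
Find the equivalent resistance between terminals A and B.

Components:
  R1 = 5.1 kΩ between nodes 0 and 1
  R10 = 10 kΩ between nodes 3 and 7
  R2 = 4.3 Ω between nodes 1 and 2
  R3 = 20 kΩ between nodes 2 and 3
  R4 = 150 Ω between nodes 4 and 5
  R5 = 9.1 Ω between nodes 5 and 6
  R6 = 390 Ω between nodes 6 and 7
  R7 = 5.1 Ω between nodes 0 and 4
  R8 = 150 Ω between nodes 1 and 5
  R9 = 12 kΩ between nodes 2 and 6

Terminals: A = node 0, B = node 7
The network is not a plain series/parallel combination. Inject a 1 A test current into terminal A (node 0) and return it from terminal B (node 7); then R_eq = V_A / (1 A).
Nodal analysis, taking node 7 as the 0 V reference.
Current source I_test pushes 1 A into node 0 and draws it out of node 7.
KCL at each unknown node (sum of currents leaving = 0; resistances in Ω):
  Node 0: (V_0 - V_1)/5100 + (V_0 - V_4)/5.1 - 1 = 0
  Node 1: (V_1 - V_0)/5100 + (V_1 - V_2)/4.3 + (V_1 - V_5)/150 = 0
  Node 2: (V_2 - V_1)/4.3 + (V_2 - V_3)/20000 + (V_2 - V_6)/12000 = 0
  Node 3: (V_3 - V_2)/20000 + (V_3 - 0)/10000 = 0
  Node 4: (V_4 - V_0)/5.1 + (V_4 - V_5)/150 = 0
  Node 5: (V_5 - V_1)/150 + (V_5 - V_4)/150 + (V_5 - V_6)/9.1 = 0
  Node 6: (V_6 - V_2)/12000 + (V_6 - V_5)/9.1 + (V_6 - 0)/390 = 0
Collecting terms (coefficients in siemens):
  0.1963·V_0 - 0.0001961·V_1 - 0.1961·V_4 = 1
  0.2394·V_1 - 0.0001961·V_0 - 0.2326·V_2 - 0.006667·V_5 = 0
  0.2327·V_2 - 0.2326·V_1 - 0.00005·V_3 - 0.00008333·V_6 = 0
  0.00015·V_3 - 0.00005·V_2 = 0
  0.2027·V_4 - 0.1961·V_0 - 0.006667·V_5 = 0
  0.1232·V_5 - 0.006667·V_1 - 0.006667·V_4 - 0.1099·V_6 = 0
  0.1125·V_6 - 0.00008333·V_2 - 0.1099·V_5 = 0
Solving these 7 simultaneous equations (Gaussian elimination) gives:
  V_0 = 544.4 V, V_1 = 396.1 V, V_2 = 396 V, V_3 = 132 V
  V_4 = 539.5 V, V_5 = 393.8 V, V_6 = 384.9 V
R_eq = V_0 / 1 A = 544.4 Ω

Final answer: 544.4 Ω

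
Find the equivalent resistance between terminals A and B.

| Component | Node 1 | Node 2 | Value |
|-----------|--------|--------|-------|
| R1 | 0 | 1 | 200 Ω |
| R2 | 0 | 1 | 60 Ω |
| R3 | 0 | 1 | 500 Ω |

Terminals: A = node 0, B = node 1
Reduce the network between node 0 (A) and node 1 (B) by series/parallel combination:
  Rp1 = R1 ‖ R2 ‖ R3 (parallel, all between nodes 0 and 1) = 1/(1/200 + 1/60 + 1/500) = 42.25 Ω
R_eq = 42.25 Ω

Final answer: 42.25 Ω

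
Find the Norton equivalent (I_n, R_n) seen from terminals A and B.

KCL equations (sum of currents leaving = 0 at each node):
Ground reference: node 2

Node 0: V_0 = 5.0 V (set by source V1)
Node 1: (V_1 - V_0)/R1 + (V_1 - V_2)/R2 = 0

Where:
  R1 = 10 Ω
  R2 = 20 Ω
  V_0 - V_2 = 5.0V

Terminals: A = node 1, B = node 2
Find the Thévenin equivalent first; then I_n = V_th/R_th and R_n = R_th.
Step 1 — V_th is the open-circuit voltage V_A - V_B (nothing connected across the terminals).
Nodal analysis, taking node 2 as the 0 V reference.
Source V1 fixes V_0 = 5 V.
KCL at each unknown node (sum of currents leaving = 0; resistances in Ω):
  Node 1: (V_1 - 5)/10 + (V_1 - 0)/20 = 0
Collecting terms: 0.15 × V_1 = 0.5  =>  V_1 = 3.333 V
V_th = V_1 - V_2 = 3.333 - 0 = 3.333 V
Step 2 — R_th: zero the source — replace V1 by a short circuit (node 2 merges into node 0) — and find the resistance seen between A (node 1) and B (node 0).
Reduce the network between node 1 (A) and node 0 (B) by series/parallel combination:
  Rp1 = R1 ‖ R2 (parallel, both between nodes 0 and 1) = 1/(1/10 + 1/20) = 6.667 Ω
R_th = 6.667 Ω
I_n = V_th/R_th = 3.333/6.667 = 0.5 A, and R_n = R_th = 6.667 Ω

Final answer: I_n = 0.5 A, R_n = 6.667 Ω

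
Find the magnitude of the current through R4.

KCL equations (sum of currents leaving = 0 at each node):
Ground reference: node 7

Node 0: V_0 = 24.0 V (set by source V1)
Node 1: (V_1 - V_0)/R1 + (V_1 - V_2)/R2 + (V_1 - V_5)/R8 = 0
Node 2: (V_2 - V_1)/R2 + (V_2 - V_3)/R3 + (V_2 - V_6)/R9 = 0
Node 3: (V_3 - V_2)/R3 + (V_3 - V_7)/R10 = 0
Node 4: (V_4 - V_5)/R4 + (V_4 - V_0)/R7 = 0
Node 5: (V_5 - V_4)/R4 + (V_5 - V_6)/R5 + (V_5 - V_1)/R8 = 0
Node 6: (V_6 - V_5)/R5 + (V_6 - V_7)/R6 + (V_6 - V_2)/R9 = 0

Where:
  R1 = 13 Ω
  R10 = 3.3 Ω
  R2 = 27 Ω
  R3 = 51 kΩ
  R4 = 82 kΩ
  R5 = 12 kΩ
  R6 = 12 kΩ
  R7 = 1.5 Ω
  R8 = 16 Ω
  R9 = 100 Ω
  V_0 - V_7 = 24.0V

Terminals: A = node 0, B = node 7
Nodal analysis, taking node 7 as the 0 V reference.
Source V1 fixes V_0 = 24 V.
KCL at each unknown node (sum of currents leaving = 0; resistances in Ω):
  Node 1: (V_1 - 24)/13 + (V_1 - V_2)/27 + (V_1 - V_5)/16 = 0
  Node 2: (V_2 - V_1)/27 + (V_2 - V_3)/51000 + (V_2 - V_6)/100 = 0
  Node 3: (V_3 - V_2)/51000 + (V_3 - 0)/3.3 = 0
  Node 4: (V_4 - V_5)/82000 + (V_4 - 24)/1.5 = 0
  Node 5: (V_5 - V_4)/82000 + (V_5 - V_6)/12000 + (V_5 - V_1)/16 = 0
  Node 6: (V_6 - V_5)/12000 + (V_6 - 0)/12000 + (V_6 - V_2)/100 = 0
Collecting terms (coefficients in siemens):
  0.1765·V_1 - 0.03704·V_2 - 0.0625·V_5 = 1.846
  0.04706·V_2 - 0.03704·V_1 - 0.00001961·V_3 - 0.01·V_6 = 0
  0.303·V_3 - 0.00001961·V_2 = 0
  0.6667·V_4 - 0.0000122·V_5 = 16
  0.0626·V_5 - 0.0625·V_1 - 0.0000122·V_4 - 0.00008333·V_6 = 0
  0.01017·V_6 - 0.01·V_2 - 0.00008333·V_5 = 0
Solving these 6 simultaneous equations (Gaussian elimination) gives:
  V_1 = 23.97 V, V_2 = 23.9 V, V_3 = 0.001547 V, V_4 = 24 V
  V_5 = 23.97 V, V_6 = 23.71 V
I_R4 = (V_4 - V_5)/R4 = (24 - 23.97)/82000 = 0.0000003916 A
|I_R4| = 0.0000003916 A

Final answer: |I_R4| = 3.916e-07 A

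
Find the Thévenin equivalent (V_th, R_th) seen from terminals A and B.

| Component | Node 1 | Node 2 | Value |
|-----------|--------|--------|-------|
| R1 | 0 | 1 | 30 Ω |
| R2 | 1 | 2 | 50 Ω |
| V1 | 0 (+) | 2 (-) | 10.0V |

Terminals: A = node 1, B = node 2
Step 1 — V_th is the open-circuit voltage V_A - V_B (nothing connected across the terminals).
Nodal analysis, taking node 2 as the 0 V reference.
Source V1 fixes V_0 = 10 V.
KCL at each unknown node (sum of currents leaving = 0; resistances in Ω):
  Node 1: (V_1 - 10)/30 + (V_1 - 0)/50 = 0
Collecting terms: 0.05333 × V_1 = 0.3333  =>  V_1 = 6.25 V
V_th = V_1 - V_2 = 6.25 - 0 = 6.25 V
Step 2 — R_th: zero the source — replace V1 by a short circuit (node 2 merges into node 0) — and find the resistance seen between A (node 1) and B (node 0).
Reduce the network between node 1 (A) and node 0 (B) by series/parallel combination:
  Rp1 = R1 ‖ R2 (parallel, both between nodes 0 and 1) = 1/(1/30 + 1/50) = 18.75 Ω
R_th = 18.75 Ω

Final answer: V_th = 6.25 V, R_th = 18.75 Ω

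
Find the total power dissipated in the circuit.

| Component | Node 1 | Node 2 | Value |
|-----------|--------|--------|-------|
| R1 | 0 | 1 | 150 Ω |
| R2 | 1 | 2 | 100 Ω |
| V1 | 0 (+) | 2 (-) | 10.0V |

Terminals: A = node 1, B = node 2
Nodal analysis, taking node 2 as the 0 V reference.
Source V1 fixes V_0 = 10 V.
KCL at each unknown node (sum of currents leaving = 0; resistances in Ω):
  Node 1: (V_1 - 10)/150 + (V_1 - 0)/100 = 0
Collecting terms: 0.01667 × V_1 = 0.06667  =>  V_1 = 4 V
Power in each resistor, P = (ΔV)²/R:
  P_R1 = (10 - 4)²/150 = 0.24 W
  P_R2 = (4 - 0)²/100 = 0.16 W
P_total = P_R1 + P_R2 = 0.4 W

Final answer: 0.4 W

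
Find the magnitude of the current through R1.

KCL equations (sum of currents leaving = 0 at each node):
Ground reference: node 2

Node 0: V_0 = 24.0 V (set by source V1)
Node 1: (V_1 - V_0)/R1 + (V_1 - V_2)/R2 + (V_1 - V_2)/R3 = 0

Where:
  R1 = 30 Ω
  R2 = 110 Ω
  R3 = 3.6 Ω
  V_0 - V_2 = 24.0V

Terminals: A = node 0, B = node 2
Nodal analysis, taking node 2 as the 0 V reference.
Source V1 fixes V_0 = 24 V.
KCL at each unknown node (sum of currents leaving = 0; resistances in Ω):
  Node 1: (V_1 - 24)/30 + (V_1 - 0)/110 + (V_1 - 0)/3.6 = 0
Collecting terms: 0.3202 × V_1 = 0.8  =>  V_1 = 2.498 V
I_R1 = (V_0 - V_1)/R1 = (24 - 2.498)/30 = 0.7167 A
|I_R1| = 0.7167 A

Final answer: |I_R1| = 0.7167 A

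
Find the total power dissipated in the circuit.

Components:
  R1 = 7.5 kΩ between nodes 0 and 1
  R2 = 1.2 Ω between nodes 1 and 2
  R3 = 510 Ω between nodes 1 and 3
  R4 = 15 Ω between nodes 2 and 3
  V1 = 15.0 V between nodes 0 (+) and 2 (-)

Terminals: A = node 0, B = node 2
Nodal analysis, taking node 2 as the 0 V reference.
Source V1 fixes V_0 = 15 V.
KCL at each unknown node (sum of currents leaving = 0; resistances in Ω):
  Node 1: (V_1 - 15)/7500 + (V_1 - 0)/1.2 + (V_1 - V_3)/510 = 0
  Node 3: (V_3 - V_1)/510 + (V_3 - 0)/15 = 0
Collecting terms (coefficients in siemens):
  0.8354·V_1 - 0.001961·V_3 = 0.002
  0.06863·V_3 - 0.001961·V_1 = 0
Determinant D = (0.8354)(0.06863) - (-0.001961)(-0.001961) = 0.05733
V_1 = [(0.002)(0.06863) - (-0.001961)(0)]/D = 0.002394 V
V_3 = [(0.8354)(0) - (0.002)(-0.001961)]/D = 0.0000684 V
Power in each resistor, P = (ΔV)²/R:
  P_R1 = (15 - 0.002394)²/7500 = 0.02999 W
  P_R2 = (0.002394 - 0)²/1.2 = 0.000004777 W
  P_R3 = (0.002394 - 0.0000684)²/510 = 0.00000001061 W
  P_R4 = (0 - 0.0000684)²/15 = 0.0000000003119 W
P_total = P_R1 + P_R2 + P_R3 + P_R4 = 0.03 W

Final answer: 0.03 W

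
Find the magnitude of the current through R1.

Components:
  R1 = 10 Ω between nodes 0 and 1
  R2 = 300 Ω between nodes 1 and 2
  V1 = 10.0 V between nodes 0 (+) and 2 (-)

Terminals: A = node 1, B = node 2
Nodal analysis, taking node 2 as the 0 V reference.
Source V1 fixes V_0 = 10 V.
KCL at each unknown node (sum of currents leaving = 0; resistances in Ω):
  Node 1: (V_1 - 10)/10 + (V_1 - 0)/300 = 0
Collecting terms: 0.1033 × V_1 = 1  =>  V_1 = 9.677 V
I_R1 = (V_0 - V_1)/R1 = (10 - 9.677)/10 = 0.03226 A
|I_R1| = 0.03226 A

Final answer: |I_R1| = 0.03226 A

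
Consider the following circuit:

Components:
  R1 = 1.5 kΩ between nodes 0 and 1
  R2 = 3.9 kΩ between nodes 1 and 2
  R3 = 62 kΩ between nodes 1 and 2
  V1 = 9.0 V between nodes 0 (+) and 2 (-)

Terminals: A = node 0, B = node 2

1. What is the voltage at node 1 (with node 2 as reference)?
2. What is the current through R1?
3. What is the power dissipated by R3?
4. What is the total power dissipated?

Nodal analysis, taking node 2 as the 0 V reference.
Source V1 fixes V_0 = 9 V.
KCL at each unknown node (sum of currents leaving = 0; resistances in Ω):
  Node 1: (V_1 - 9)/1500 + (V_1 - 0)/3900 + (V_1 - 0)/62000 = 0
Collecting terms: 0.0009392 × V_1 = 0.006  =>  V_1 = 6.388 V
Part 1:
  Read off the nodal solution: V_1 = 6.388 V
Part 2:
  I_R1 = (V_0 - V_1)/R1 = (9 - 6.388)/1500 = 0.001741 A
  Magnitude: I_R1 = 0.001741 A
Part 3:
  I_R3 = (V_1 - V_2)/R3 = (6.388 - 0)/62000 = 0.000103 A
  P_R3 = I_R3² × R3 = (0.000103)² × 62000 = 0.0006582 W
Part 4:
  Power in each resistor, P = (ΔV)²/R:
    P_R1 = (9 - 6.388)²/1500 = 0.004547 W
    P_R2 = (6.388 - 0)²/3900 = 0.01046 W
    P_R3 = (6.388 - 0)²/62000 = 0.0006582 W
  P_total = P_R1 + P_R2 + P_R3 = 0.01567 W

Final answers:
1. V_1 = 6.388 V
2. I_R1 = 0.001741 A
3. P_R3 = 0.0006582 W
4. P_total = 0.01567 W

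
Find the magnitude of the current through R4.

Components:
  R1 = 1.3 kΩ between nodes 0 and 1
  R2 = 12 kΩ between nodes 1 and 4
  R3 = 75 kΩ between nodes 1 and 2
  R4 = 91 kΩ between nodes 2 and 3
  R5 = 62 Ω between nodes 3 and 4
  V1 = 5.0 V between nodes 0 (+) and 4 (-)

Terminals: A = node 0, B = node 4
Nodal analysis, taking node 4 as the 0 V reference.
Source V1 fixes V_0 = 5 V.
KCL at each unknown node (sum of currents leaving = 0; resistances in Ω):
  Node 1: (V_1 - 5)/1300 + (V_1 - 0)/12000 + (V_1 - V_2)/75000 = 0
  Node 2: (V_2 - V_1)/75000 + (V_2 - V_3)/91000 = 0
  Node 3: (V_3 - V_2)/91000 + (V_3 - 0)/62 = 0
Collecting terms (coefficients in siemens):
  0.0008659·V_1 - 0.00001333·V_2 = 0.003846
  0.00002432·V_2 - 0.00001333·V_1 - 0.00001099·V_3 = 0
  0.01614·V_3 - 0.00001099·V_2 = 0
Solving these 3 simultaneous equations (Gaussian elimination) gives:
  V_1 = 4.48 V, V_2 = 2.456 V, V_3 = 0.001672 V
I_R4 = (V_2 - V_3)/R4 = (2.456 - 0.001672)/91000 = 0.00002698 A
|I_R4| = 0.00002698 A

Final answer: |I_R4| = 2.698e-05 A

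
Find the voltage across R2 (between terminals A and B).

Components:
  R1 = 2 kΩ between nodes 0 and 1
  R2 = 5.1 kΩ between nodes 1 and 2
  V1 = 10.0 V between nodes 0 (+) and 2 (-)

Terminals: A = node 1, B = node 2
R1 and R2 are in series across V1 (node 0 → node 1 → node 2), and the output A–B is taken across R2, so this is a voltage divider.
Series current: I = V1/(R1 + R2) = 10/(2000 + 5100) = 10/7100 = 0.001408 A
V_R2 = I × R2 = V1 × R2/(R1 + R2) = 10 × 5100/7100 = 7.183 V

Final answer: 7.183 V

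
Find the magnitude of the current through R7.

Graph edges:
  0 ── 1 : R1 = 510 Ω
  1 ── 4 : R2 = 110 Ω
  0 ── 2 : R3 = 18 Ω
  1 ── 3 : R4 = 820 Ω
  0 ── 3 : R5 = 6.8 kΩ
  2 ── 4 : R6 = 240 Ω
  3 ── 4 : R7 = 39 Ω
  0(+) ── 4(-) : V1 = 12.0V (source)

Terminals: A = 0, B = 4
Nodal analysis, taking node 4 as the 0 V reference.
Source V1 fixes V_0 = 12 V.
KCL at each unknown node (sum of currents leaving = 0; resistances in Ω):
  Node 1: (V_1 - 12)/510 + (V_1 - 0)/110 + (V_1 - V_3)/820 = 0
  Node 2: (V_2 - 12)/18 + (V_2 - 0)/240 = 0
  Node 3: (V_3 - V_1)/820 + (V_3 - 12)/6800 + (V_3 - 0)/39 = 0
Collecting terms (coefficients in siemens):
  0.01227·V_1 - 0.00122·V_3 = 0.02353
  0.05972·V_2 = 0.6667
  0.02701·V_3 - 0.00122·V_1 = 0.001765
Solving these 3 simultaneous equations (Gaussian elimination) gives:
  V_1 = 1.933 V, V_2 = 11.16 V, V_3 = 0.1526 V
I_R7 = (V_3 - V_4)/R7 = (0.1526 - 0)/39 = 0.003913 A
|I_R7| = 0.003913 A

Final answer: |I_R7| = 0.003913 A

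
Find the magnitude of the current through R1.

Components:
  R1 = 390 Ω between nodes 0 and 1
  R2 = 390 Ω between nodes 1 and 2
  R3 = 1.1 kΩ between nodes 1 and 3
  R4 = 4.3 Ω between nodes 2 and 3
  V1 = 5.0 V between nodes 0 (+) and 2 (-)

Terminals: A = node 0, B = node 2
Nodal analysis, taking node 2 as the 0 V reference.
Source V1 fixes V_0 = 5 V.
KCL at each unknown node (sum of currents leaving = 0; resistances in Ω):
  Node 1: (V_1 - 5)/390 + (V_1 - 0)/390 + (V_1 - V_3)/1100 = 0
  Node 3: (V_3 - V_1)/1100 + (V_3 - 0)/4.3 = 0
Collecting terms (coefficients in siemens):
  0.006037·V_1 - 0.0009091·V_3 = 0.01282
  0.2335·V_3 - 0.0009091·V_1 = 0
Determinant D = (0.006037)(0.2335) - (-0.0009091)(-0.0009091) = 0.001409
V_1 = [(0.01282)(0.2335) - (-0.0009091)(0)]/D = 2.125 V
V_3 = [(0.006037)(0) - (0.01282)(-0.0009091)]/D = 0.008274 V
I_R1 = (V_0 - V_1)/R1 = (5 - 2.125)/390 = 0.007372 A
|I_R1| = 0.007372 A

Final answer: |I_R1| = 0.007372 A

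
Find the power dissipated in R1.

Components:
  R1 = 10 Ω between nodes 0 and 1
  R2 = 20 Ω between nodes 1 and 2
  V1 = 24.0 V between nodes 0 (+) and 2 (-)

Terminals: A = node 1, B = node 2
Nodal analysis, taking node 2 as the 0 V reference.
Source V1 fixes V_0 = 24 V.
KCL at each unknown node (sum of currents leaving = 0; resistances in Ω):
  Node 1: (V_1 - 24)/10 + (V_1 - 0)/20 = 0
Collecting terms: 0.15 × V_1 = 2.4  =>  V_1 = 16 V
I_R1 = (V_0 - V_1)/R1 = (24 - 16)/10 = 0.8 A
P_R1 = I_R1² × R1 = (0.8)² × 10 = 6.4 W

Final answer: 6.4 W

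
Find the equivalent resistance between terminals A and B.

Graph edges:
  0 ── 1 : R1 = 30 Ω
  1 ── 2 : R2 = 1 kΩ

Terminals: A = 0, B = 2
Reduce the network between node 0 (A) and node 2 (B) by series/parallel combination:
  Rs1 = R1 + R2 (series, joined only at node 1) = 30 + 1000 = 1030 Ω
R_eq = 1.03 kΩ

Final answer: 1.03 kΩ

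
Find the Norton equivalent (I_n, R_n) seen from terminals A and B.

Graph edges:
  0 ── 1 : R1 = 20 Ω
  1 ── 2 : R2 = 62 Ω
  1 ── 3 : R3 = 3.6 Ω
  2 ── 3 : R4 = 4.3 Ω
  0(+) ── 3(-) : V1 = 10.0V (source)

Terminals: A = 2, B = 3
Find the Thévenin equivalent first; then I_n = V_th/R_th and R_n = R_th.
Step 1 — V_th is the open-circuit voltage V_A - V_B (nothing connected across the terminals).
Nodal analysis, taking node 3 as the 0 V reference.
Source V1 fixes V_0 = 10 V.
KCL at each unknown node (sum of currents leaving = 0; resistances in Ω):
  Node 1: (V_1 - 10)/20 + (V_1 - V_2)/62 + (V_1 - 0)/3.6 = 0
  Node 2: (V_2 - V_1)/62 + (V_2 - 0)/4.3 = 0
Collecting terms (coefficients in siemens):
  0.3439·V_1 - 0.01613·V_2 = 0.5
  0.2487·V_2 - 0.01613·V_1 = 0
Determinant D = (0.3439)(0.2487) - (-0.01613)(-0.01613) = 0.08527
V_1 = [(0.5)(0.2487) - (-0.01613)(0)]/D = 1.458 V
V_2 = [(0.3439)(0) - (0.5)(-0.01613)]/D = 0.09458 V
V_th = V_2 - V_3 = 0.09458 - 0 = 0.09458 V
Step 2 — R_th: zero the source — replace V1 by a short circuit (node 3 merges into node 0) — and find the resistance seen between A (node 2) and B (node 0).
Reduce the network between node 2 (A) and node 0 (B) by series/parallel combination:
  Rp1 = R1 ‖ R3 (parallel, both between nodes 0 and 1) = 1/(1/20 + 1/3.6) = 3.051 Ω
  Rs1 = R2 + Rp1 (series, joined only at node 1) = 62 + 3.051 = 65.05 Ω
  Rp2 = R4 ‖ Rs1 (parallel, both between nodes 0 and 2) = 1/(1/4.3 + 1/65.05) = 4.033 Ω
R_th = 4.033 Ω
I_n = V_th/R_th = 0.09458/4.033 = 0.02345 A, and R_n = R_th = 4.033 Ω

Final answer: I_n = 0.02345 A, R_n = 4.033 Ω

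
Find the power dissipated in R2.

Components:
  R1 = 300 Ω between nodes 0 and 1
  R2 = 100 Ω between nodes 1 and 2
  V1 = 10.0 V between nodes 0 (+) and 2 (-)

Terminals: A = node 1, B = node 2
Nodal analysis, taking node 2 as the 0 V reference.
Source V1 fixes V_0 = 10 V.
KCL at each unknown node (sum of currents leaving = 0; resistances in Ω):
  Node 1: (V_1 - 10)/300 + (V_1 - 0)/100 = 0
Collecting terms: 0.01333 × V_1 = 0.03333  =>  V_1 = 2.5 V
I_R2 = (V_1 - V_2)/R2 = (2.5 - 0)/100 = 0.025 A
P_R2 = I_R2² × R2 = (0.025)² × 100 = 0.0625 W

Final answer: 0.0625 W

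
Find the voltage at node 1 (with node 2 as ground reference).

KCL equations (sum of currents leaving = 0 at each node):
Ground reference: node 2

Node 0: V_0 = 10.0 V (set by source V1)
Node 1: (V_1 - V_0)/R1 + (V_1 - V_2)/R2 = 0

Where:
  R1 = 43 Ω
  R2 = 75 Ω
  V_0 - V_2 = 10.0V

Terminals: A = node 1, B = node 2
Nodal analysis, taking node 2 as the 0 V reference.
Source V1 fixes V_0 = 10 V.
KCL at each unknown node (sum of currents leaving = 0; resistances in Ω):
  Node 1: (V_1 - 10)/43 + (V_1 - 0)/75 = 0
Collecting terms: 0.03659 × V_1 = 0.2326  =>  V_1 = 6.356 V
The requested potential is V_1 = 6.356 V.

Final answer: V_1 = 6.356 V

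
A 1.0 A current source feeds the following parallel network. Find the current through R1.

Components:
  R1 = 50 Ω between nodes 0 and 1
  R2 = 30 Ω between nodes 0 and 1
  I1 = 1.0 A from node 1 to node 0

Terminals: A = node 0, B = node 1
All resistors sit directly between nodes 0 and 1, so they are in parallel and share one voltage V; the full source current 1 A splits among them.
1/R_par = 1/50 + 1/30 = 0.05333 S  =>  R_par = 18.75 Ω
V = I × R_par = 1 × 18.75 = 18.75 V
I_R1 = V/R1 = 18.75/50 = 0.375 A

Final answer: 0.375 A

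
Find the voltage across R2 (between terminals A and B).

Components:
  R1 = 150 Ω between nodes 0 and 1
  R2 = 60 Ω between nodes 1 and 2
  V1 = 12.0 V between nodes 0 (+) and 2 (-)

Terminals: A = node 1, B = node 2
R1 and R2 are in series across V1 (node 0 → node 1 → node 2), and the output A–B is taken across R2, so this is a voltage divider.
Series current: I = V1/(R1 + R2) = 12/(150 + 60) = 12/210 = 0.05714 A
V_R2 = I × R2 = V1 × R2/(R1 + R2) = 12 × 60/210 = 3.429 V

Final answer: 3.429 V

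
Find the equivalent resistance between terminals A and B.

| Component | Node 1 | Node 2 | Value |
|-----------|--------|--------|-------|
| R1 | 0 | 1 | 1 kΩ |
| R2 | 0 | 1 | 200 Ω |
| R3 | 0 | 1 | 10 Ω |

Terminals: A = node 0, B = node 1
Reduce the network between node 0 (A) and node 1 (B) by series/parallel combination:
  Rp1 = R1 ‖ R2 ‖ R3 (parallel, all between nodes 0 and 1) = 1/(1/1000 + 1/200 + 1/10) = 9.434 Ω
R_eq = 9.434 Ω

Final answer: 9.434 Ω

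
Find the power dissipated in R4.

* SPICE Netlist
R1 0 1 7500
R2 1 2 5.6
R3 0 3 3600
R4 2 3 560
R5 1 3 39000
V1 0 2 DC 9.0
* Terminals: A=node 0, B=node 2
Nodal analysis, taking node 2 as the 0 V reference.
Source V1 fixes V_0 = 9 V.
KCL at each unknown node (sum of currents leaving = 0; resistances in Ω):
  Node 1: (V_1 - 9)/7500 + (V_1 - 0)/5.6 + (V_1 - V_3)/39000 = 0
  Node 3: (V_3 - 9)/3600 + (V_3 - 0)/560 + (V_3 - V_1)/39000 = 0
Collecting terms (coefficients in siemens):
  0.1787·V_1 - 0.00002564·V_3 = 0.0012
  0.002089·V_3 - 0.00002564·V_1 = 0.0025
Determinant D = (0.1787)(0.002089) - (-0.00002564)(-0.00002564) = 0.0003734
V_1 = [(0.0012)(0.002089) - (-0.00002564)(0.0025)]/D = 0.006886 V
V_3 = [(0.1787)(0.0025) - (0.0012)(-0.00002564)]/D = 1.197 V
I_R4 = (V_2 - V_3)/R4 = (0 - 1.197)/560 = -0.002137 A
P_R4 = I_R4² × R4 = (-0.002137)² × 560 = 0.002558 W

Final answer: 0.002558 W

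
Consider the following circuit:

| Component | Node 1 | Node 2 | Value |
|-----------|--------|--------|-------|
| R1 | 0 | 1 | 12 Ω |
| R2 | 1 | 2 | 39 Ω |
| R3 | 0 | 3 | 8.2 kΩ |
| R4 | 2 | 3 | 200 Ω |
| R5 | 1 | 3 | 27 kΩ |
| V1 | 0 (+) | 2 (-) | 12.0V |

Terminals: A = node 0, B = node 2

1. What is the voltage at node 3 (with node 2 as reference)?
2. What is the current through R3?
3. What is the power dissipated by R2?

Nodal analysis, taking node 2 as the 0 V reference.
Source V1 fixes V_0 = 12 V.
KCL at each unknown node (sum of currents leaving = 0; resistances in Ω):
  Node 1: (V_1 - 12)/12 + (V_1 - 0)/39 + (V_1 - V_3)/27000 = 0
  Node 3: (V_3 - 12)/8200 + (V_3 - 0)/200 + (V_3 - V_1)/27000 = 0
Collecting terms (coefficients in siemens):
  0.109·V_1 - 0.00003704·V_3 = 1
  0.005159·V_3 - 0.00003704·V_1 = 0.001463
Determinant D = (0.109)(0.005159) - (-0.00003704)(-0.00003704) = 0.0005624
V_1 = [(1)(0.005159) - (-0.00003704)(0.001463)]/D = 9.173 V
V_3 = [(0.109)(0.001463) - (1)(-0.00003704)]/D = 0.3495 V
Part 1:
  Read off the nodal solution: V_3 = 0.3495 V
Part 2:
  I_R3 = (V_0 - V_3)/R3 = (12 - 0.3495)/8200 = 0.001421 A
  Magnitude: I_R3 = 0.001421 A
Part 3:
  I_R2 = (V_1 - V_2)/R2 = (9.173 - 0)/39 = 0.2352 A
  P_R2 = I_R2² × R2 = (0.2352)² × 39 = 2.158 W

Final answers:
1. V_3 = 0.3495 V
2. I_R3 = 0.001421 A
3. P_R2 = 2.158 W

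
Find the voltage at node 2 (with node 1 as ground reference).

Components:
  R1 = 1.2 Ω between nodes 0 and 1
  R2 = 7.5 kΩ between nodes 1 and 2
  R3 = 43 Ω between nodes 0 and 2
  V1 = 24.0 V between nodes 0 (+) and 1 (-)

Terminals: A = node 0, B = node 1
Nodal analysis, taking node 1 as the 0 V reference.
Source V1 fixes V_0 = 24 V.
KCL at each unknown node (sum of currents leaving = 0; resistances in Ω):
  Node 2: (V_2 - 0)/7500 + (V_2 - 24)/43 = 0
Collecting terms: 0.02339 × V_2 = 0.5581  =>  V_2 = 23.86 V
The requested potential is V_2 = 23.86 V.

Final answer: V_2 = 23.86 V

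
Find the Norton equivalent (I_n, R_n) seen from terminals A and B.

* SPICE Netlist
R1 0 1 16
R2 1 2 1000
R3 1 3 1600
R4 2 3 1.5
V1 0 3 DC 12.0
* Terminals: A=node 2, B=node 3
Find the Thévenin equivalent first; then I_n = V_th/R_th and R_n = R_th.
Step 1 — V_th is the open-circuit voltage V_A - V_B (nothing connected across the terminals).
Nodal analysis, taking node 3 as the 0 V reference.
Source V1 fixes V_0 = 12 V.
KCL at each unknown node (sum of currents leaving = 0; resistances in Ω):
  Node 1: (V_1 - 12)/16 + (V_1 - V_2)/1000 + (V_1 - 0)/1600 = 0
  Node 2: (V_2 - V_1)/1000 + (V_2 - 0)/1.5 = 0
Collecting terms (coefficients in siemens):
  0.06413·V_1 - 0.001·V_2 = 0.75
  0.6677·V_2 - 0.001·V_1 = 0
Determinant D = (0.06413)(0.6677) - (-0.001)(-0.001) = 0.04281
V_1 = [(0.75)(0.6677) - (-0.001)(0)]/D = 11.7 V
V_2 = [(0.06413)(0) - (0.75)(-0.001)]/D = 0.01752 V
V_th = V_2 - V_3 = 0.01752 - 0 = 0.01752 V
Step 2 — R_th: zero the source — replace V1 by a short circuit (node 3 merges into node 0) — and find the resistance seen between A (node 2) and B (node 0).
Reduce the network between node 2 (A) and node 0 (B) by series/parallel combination:
  Rp1 = R1 ‖ R3 (parallel, both between nodes 0 and 1) = 1/(1/16 + 1/1600) = 15.84 Ω
  Rs1 = R2 + Rp1 (series, joined only at node 1) = 1000 + 15.84 = 1016 Ω
  Rp2 = R4 ‖ Rs1 (parallel, both between nodes 0 and 2) = 1/(1/1.5 + 1/1016) = 1.498 Ω
R_th = 1.498 Ω
I_n = V_th/R_th = 0.01752/1.498 = 0.0117 A, and R_n = R_th = 1.498 Ω

Final answer: I_n = 0.0117 A, R_n = 1.498 Ω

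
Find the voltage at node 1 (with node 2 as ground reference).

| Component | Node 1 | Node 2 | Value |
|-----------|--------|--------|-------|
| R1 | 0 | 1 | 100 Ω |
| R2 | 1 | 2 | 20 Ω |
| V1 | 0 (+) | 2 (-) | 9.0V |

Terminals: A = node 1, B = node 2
Nodal analysis, taking node 2 as the 0 V reference.
Source V1 fixes V_0 = 9 V.
KCL at each unknown node (sum of currents leaving = 0; resistances in Ω):
  Node 1: (V_1 - 9)/100 + (V_1 - 0)/20 = 0
Collecting terms: 0.06 × V_1 = 0.09  =>  V_1 = 1.5 V
The requested potential is V_1 = 1.5 V.

Final answer: V_1 = 1.5 V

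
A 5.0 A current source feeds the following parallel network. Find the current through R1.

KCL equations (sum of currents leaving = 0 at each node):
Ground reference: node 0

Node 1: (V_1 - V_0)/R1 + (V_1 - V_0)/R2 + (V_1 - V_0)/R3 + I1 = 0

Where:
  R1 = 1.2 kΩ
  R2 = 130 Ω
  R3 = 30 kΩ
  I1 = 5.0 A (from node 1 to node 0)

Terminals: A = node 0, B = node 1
All resistors sit directly between nodes 0 and 1, so they are in parallel and share one voltage V; the full source current 5 A splits among them.
1/R_par = 1/1200 + 1/130 + 1/30000 = 0.008559 S  =>  R_par = 116.8 Ω
V = I × R_par = 5 × 116.8 = 584.2 V
I_R1 = V/R1 = 584.2/1200 = 0.4868 A

Final answer: 0.4868 A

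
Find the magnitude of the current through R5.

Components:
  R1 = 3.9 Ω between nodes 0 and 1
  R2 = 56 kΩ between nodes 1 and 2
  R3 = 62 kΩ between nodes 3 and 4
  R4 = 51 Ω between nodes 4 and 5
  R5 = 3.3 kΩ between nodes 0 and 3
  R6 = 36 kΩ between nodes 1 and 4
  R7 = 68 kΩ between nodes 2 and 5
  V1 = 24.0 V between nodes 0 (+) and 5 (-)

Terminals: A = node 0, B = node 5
Nodal analysis, taking node 5 as the 0 V reference.
Source V1 fixes V_0 = 24 V.
KCL at each unknown node (sum of currents leaving = 0; resistances in Ω):
  Node 1: (V_1 - 24)/3.9 + (V_1 - V_2)/56000 + (V_1 - V_4)/36000 = 0
  Node 2: (V_2 - V_1)/56000 + (V_2 - 0)/68000 = 0
  Node 3: (V_3 - V_4)/62000 + (V_3 - 24)/3300 = 0
  Node 4: (V_4 - V_3)/62000 + (V_4 - 0)/51 + (V_4 - V_1)/36000 = 0
Collecting terms (coefficients in siemens):
  0.2565·V_1 - 0.00001786·V_2 - 0.00002778·V_4 = 6.154
  0.00003256·V_2 - 0.00001786·V_1 = 0
  0.0003192·V_3 - 0.00001613·V_4 = 0.007273
  0.01965·V_4 - 0.00002778·V_1 - 0.00001613·V_3 = 0
Solving these 4 simultaneous equations (Gaussian elimination) gives:
  V_1 = 24 V, V_2 = 13.16 V, V_3 = 22.79 V, V_4 = 0.05262 V
I_R5 = (V_0 - V_3)/R5 = (24 - 22.79)/3300 = 0.0003667 A
|I_R5| = 0.0003667 A

Final answer: |I_R5| = 0.0003667 A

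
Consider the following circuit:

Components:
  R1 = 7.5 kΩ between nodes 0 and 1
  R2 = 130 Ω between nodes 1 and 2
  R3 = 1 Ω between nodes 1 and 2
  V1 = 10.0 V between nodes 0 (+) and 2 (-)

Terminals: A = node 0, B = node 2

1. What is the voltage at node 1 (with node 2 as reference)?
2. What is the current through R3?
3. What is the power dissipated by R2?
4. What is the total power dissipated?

Nodal analysis, taking node 2 as the 0 V reference.
Source V1 fixes V_0 = 10 V.
KCL at each unknown node (sum of currents leaving = 0; resistances in Ω):
  Node 1: (V_1 - 10)/7500 + (V_1 - 0)/130 + (V_1 - 0)/1 = 0
Collecting terms: 1.008 × V_1 = 0.001333  =>  V_1 = 0.001323 V
Part 1:
  Read off the nodal solution: V_1 = 0.001323 V
Part 2:
  I_R3 = (V_1 - V_2)/R3 = (0.001323 - 0)/1 = 0.001323 A
  Magnitude: I_R3 = 0.001323 A
Part 3:
  I_R2 = (V_1 - V_2)/R2 = (0.001323 - 0)/130 = 0.00001018 A
  P_R2 = I_R2² × R2 = (0.00001018)² × 130 = 0.00000001346 W
Part 4:
  Power in each resistor, P = (ΔV)²/R:
    P_R1 = (10 - 0.001323)²/7500 = 0.01333 W
    P_R2 = (0.001323 - 0)²/130 = 0.00000001346 W
    P_R3 = (0.001323 - 0)²/1 = 0.00000175 W
  P_total = P_R1 + P_R2 + P_R3 = 0.01333 W

Final answers:
1. V_1 = 0.001323 V
2. I_R3 = 0.001323 A
3. P_R2 = 1.346e-08 W
4. P_total = 0.01333 W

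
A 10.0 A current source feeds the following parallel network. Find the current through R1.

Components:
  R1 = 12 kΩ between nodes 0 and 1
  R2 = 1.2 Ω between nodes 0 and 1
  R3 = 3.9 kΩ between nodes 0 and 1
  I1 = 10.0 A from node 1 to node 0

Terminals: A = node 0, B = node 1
All resistors sit directly between nodes 0 and 1, so they are in parallel and share one voltage V; the full source current 10 A splits among them.
1/R_par = 1/12000 + 1/1.2 + 1/3900 = 0.8337 S  =>  R_par = 1.2 Ω
V = I × R_par = 10 × 1.2 = 12 V
I_R1 = V/R1 = 12/12000 = 0.0009996 A

Final answer: 0.0009996 A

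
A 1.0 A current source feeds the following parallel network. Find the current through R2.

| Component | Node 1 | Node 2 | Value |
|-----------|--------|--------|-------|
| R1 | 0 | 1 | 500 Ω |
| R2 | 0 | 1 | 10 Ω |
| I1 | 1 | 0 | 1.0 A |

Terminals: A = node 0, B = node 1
All resistors sit directly between nodes 0 and 1, so they are in parallel and share one voltage V; the full source current 1 A splits among them.
1/R_par = 1/500 + 1/10 = 0.102 S  =>  R_par = 9.804 Ω
V = I × R_par = 1 × 9.804 = 9.804 V
I_R2 = V/R2 = 9.804/10 = 0.9804 A

Final answer: 0.9804 A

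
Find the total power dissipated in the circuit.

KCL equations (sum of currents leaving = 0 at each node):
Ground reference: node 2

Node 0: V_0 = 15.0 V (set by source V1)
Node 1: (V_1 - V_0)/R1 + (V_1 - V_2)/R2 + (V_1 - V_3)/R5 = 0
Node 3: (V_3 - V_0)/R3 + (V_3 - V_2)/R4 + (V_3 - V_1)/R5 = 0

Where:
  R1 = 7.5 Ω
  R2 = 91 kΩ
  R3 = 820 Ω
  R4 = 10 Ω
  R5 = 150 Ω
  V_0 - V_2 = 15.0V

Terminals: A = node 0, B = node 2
Nodal analysis, taking node 2 as the 0 V reference.
Source V1 fixes V_0 = 15 V.
KCL at each unknown node (sum of currents leaving = 0; resistances in Ω):
  Node 1: (V_1 - 15)/7.5 + (V_1 - 0)/91000 + (V_1 - V_3)/150 = 0
  Node 3: (V_3 - 15)/820 + (V_3 - 0)/10 + (V_3 - V_1)/150 = 0
Collecting terms (coefficients in siemens):
  0.14·V_1 - 0.006667·V_3 = 2
  0.1079·V_3 - 0.006667·V_1 = 0.01829
Determinant D = (0.14)(0.1079) - (-0.006667)(-0.006667) = 0.01506
V_1 = [(2)(0.1079) - (-0.006667)(0.01829)]/D = 14.33 V
V_3 = [(0.14)(0.01829) - (2)(-0.006667)]/D = 1.055 V
Power in each resistor, P = (ΔV)²/R:
  P_R1 = (15 - 14.33)²/7.5 = 0.05899 W
  P_R2 = (14.33 - 0)²/91000 = 0.002258 W
  P_R3 = (15 - 1.055)²/820 = 0.2371 W
  P_R4 = (0 - 1.055)²/10 = 0.1114 W
  P_R5 = (14.33 - 1.055)²/150 = 1.176 W
P_total = P_R1 + P_R2 + P_R3 + P_R4 + P_R5 = 1.585 W

Final answer: 1.585 W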